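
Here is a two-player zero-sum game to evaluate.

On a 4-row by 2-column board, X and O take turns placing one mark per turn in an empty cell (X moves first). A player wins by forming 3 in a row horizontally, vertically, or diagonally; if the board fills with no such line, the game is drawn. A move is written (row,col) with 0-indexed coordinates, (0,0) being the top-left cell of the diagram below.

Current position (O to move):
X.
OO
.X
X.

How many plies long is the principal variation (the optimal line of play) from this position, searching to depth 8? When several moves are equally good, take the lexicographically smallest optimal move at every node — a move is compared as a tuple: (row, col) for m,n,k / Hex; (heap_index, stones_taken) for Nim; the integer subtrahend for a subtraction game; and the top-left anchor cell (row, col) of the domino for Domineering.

p1 O@[X./OO/.X/X.]: (0,1)[XO/OO/.X/X.]+0* (2,0)[X./OO/OX/X.]+0 (3,1)[X./OO/.X/XO]+0
p2 X@[XO/OO/.X/X.]: (2,0)[XO/OO/XX/X.]+0* (3,1)[XO/OO/.X/XX]+0
p3 O@[XO/OO/XX/X.]: (3,1)[XO/OO/XX/XO]+0*
p4 X@[XO/OO/XX/XO] terminal +0; root [X./OO/.X/X.] d8

PV length from [X./OO/.X/X.]: 3 plies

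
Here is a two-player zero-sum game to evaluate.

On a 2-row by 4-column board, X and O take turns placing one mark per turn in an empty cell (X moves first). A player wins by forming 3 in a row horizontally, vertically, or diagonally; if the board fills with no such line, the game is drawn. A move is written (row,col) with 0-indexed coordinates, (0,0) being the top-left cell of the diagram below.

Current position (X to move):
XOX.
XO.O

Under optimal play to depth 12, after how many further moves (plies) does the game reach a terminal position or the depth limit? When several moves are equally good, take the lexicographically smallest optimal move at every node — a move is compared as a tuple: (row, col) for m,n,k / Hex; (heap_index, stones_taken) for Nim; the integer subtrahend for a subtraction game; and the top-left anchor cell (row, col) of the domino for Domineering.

ply 1, X at XOX./XO.O | (0,3)=-1→XOXX/XO.O; (1,2)=+0→XOX./XOXO*
ply 2, O at XOX./XOXO | (0,3)=+0→XOXO/XOXO*
ply 3: XOXO/XOXO is terminal +0 (X); from XOX./XO.O depth 12

PV length from [XOX./XO.O]: 2 plies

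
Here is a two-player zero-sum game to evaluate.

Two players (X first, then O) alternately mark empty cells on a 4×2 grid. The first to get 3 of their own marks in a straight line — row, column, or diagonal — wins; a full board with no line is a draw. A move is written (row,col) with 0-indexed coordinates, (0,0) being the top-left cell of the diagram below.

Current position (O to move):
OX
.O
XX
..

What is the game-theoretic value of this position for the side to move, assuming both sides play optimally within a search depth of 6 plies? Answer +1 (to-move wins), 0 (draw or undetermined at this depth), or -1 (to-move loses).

[OX/.O/XX/..] O move#1: (1,0):+0/OX/OO/XX/..*, (3,0):+0/OX/.O/XX/O., (3,1):+0/OX/.O/XX/.O
[OX/OO/XX/..] X move#2: (3,0):+0/OX/OO/XX/X.*, (3,1):+0/OX/OO/XX/.X
[OX/OO/XX/X.] O move#3: (3,1):+0/OX/OO/XX/XO*
[OX/OO/XX/XO] end (terminal +0, X#4); searched OX/.O/XX/.. to 6

value(OX/.O/XX/.., O) = 0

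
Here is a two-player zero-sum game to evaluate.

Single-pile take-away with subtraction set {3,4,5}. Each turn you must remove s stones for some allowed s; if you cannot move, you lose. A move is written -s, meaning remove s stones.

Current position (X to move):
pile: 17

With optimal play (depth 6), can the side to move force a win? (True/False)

[17] X move#1: -3:-1/14*, -4:-1/13, -5:-1/12
[14] O move#2: -3:-1/11, -4:+1/10*, -5:+1/9
[10] X move#3: -3:-1/7*, -4:-1/6, -5:-1/5
[7] O move#4: -3:-1/4, -4:-1/3, -5:+1/2*
[2] end (terminal -1, X#5); searched 17 to 6

X winning at [17]: False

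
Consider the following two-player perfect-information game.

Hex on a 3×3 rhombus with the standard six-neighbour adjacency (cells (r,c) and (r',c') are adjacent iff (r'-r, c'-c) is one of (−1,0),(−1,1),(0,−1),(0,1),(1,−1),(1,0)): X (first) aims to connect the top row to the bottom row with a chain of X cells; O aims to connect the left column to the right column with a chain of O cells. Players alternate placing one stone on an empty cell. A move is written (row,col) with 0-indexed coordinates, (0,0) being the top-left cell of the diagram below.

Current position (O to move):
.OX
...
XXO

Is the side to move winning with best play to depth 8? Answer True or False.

ply 1, O at .OX/.../XXO | (0,0)=-1→OOX/.../XXO*; (1,0)=-1→.OX/O../XXO; (1,1)=-1→.OX/.O./XXO; (1,2)=-1→.OX/..O/XXO
ply 2, X at OOX/.../XXO | (1,0)=+1→OOX/X../XXO*; (1,1)=+1→OOX/.X./XXO; (1,2)=+1→OOX/..X/XXO
ply 3, O at OOX/X../XXO | (1,1)=-1→OOX/XO./XXO*; (1,2)=-1→OOX/X.O/XXO
ply 4, X at OOX/XO./XXO | (1,2)=+1→OOX/XOX/XXO*
ply 5: OOX/XOX/XXO is terminal -1 (O); from .OX/.../XXO depth 8

O winning at [.OX/.../XXO]: False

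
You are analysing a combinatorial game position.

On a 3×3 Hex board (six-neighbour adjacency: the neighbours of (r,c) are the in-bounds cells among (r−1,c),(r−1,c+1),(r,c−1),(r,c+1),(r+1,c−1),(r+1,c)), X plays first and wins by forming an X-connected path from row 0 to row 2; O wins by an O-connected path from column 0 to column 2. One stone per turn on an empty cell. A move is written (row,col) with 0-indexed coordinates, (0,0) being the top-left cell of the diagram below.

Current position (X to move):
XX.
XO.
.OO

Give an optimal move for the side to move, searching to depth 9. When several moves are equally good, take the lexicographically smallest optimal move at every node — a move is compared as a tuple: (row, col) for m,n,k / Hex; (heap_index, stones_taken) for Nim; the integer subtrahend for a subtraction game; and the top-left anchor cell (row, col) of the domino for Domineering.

ply 1, X at XX./XO./.OO | (0,2)=-1→XXX/XO./.OO; (1,2)=-1→XX./XOX/.OO; (2,0)=+1→XX./XO./XOO*
ply 2: XX./XO./XOO is terminal -1 (O); from XX./XO./.OO depth 9

X's best at [XX./XO./.OO]: (2,0)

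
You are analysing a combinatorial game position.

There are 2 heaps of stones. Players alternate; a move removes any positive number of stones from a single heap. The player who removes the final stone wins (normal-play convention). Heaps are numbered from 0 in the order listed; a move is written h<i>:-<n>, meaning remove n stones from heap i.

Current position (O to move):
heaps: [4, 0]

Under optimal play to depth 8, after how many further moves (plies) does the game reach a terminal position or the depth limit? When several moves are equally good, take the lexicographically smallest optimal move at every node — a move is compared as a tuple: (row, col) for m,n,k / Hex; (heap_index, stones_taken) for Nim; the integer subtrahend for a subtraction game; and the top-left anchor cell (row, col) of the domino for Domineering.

PV length from [(4,0)]: 1 ply

[(4,0)] O move#1: h0:-1:-1/(3,0), h0:-2:-1/(2,0), h0:-3:-1/(1,0), h0:-4:+1/(0,0)*
[(0,0)] end (terminal -1, X#2); searched (4,0) to 8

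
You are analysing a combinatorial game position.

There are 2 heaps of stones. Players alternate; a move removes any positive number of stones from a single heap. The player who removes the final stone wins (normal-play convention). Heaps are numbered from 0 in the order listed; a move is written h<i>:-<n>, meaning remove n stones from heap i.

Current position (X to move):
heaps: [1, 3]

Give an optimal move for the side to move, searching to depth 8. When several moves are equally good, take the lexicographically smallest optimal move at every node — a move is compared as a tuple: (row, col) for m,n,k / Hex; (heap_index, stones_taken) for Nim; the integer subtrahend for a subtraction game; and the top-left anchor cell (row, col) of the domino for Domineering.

ply 1, X at (1,3) | h0:-1=-1→(0,3); h1:-1=-1→(1,2); h1:-2=+1→(1,1)*; h1:-3=-1→(1,0)
ply 2, O at (1,1) | h0:-1=-1→(0,1)*; h1:-1=-1→(1,0)
ply 3, X at (0,1) | h1:-1=+1→(0,0)*
ply 4: (0,0) is terminal -1 (O); from (1,3) depth 8

X's best at [(1,3)]: h1:-2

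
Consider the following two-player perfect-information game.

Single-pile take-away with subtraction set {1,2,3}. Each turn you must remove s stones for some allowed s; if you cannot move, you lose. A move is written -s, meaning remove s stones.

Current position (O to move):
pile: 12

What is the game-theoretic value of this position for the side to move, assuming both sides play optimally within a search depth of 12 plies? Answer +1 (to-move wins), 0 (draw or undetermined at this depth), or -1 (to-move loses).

p1 O@[12]: -1[11]-1* -2[10]-1 -3[9]-1
p2 X@[11]: -1[10]-1 -2[9]-1 -3[8]+1*
p3 O@[8]: -1[7]-1* -2[6]-1 -3[5]-1
p4 X@[7]: -1[6]-1 -2[5]-1 -3[4]+1*
p5 O@[4]: -1[3]-1* -2[2]-1 -3[1]-1
p6 X@[3]: -1[2]-1 -2[1]-1 -3[0]+1*
p7 O@[0] terminal -1; root [12] d12

value(12, O) = -1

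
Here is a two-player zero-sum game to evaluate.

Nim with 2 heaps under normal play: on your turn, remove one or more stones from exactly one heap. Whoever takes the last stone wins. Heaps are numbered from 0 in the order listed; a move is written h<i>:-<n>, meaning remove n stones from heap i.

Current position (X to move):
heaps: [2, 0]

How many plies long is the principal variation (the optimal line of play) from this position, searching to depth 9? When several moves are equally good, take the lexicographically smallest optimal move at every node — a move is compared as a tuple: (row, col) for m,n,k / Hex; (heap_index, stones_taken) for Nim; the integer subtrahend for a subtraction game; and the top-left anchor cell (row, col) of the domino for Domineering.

p1 X@[(2,0)]: h0:-1[(1,0)]-1 h0:-2[(0,0)]+1*
p2 O@[(0,0)] terminal -1; root [(2,0)] d9

PV length from [(2,0)]: 1 ply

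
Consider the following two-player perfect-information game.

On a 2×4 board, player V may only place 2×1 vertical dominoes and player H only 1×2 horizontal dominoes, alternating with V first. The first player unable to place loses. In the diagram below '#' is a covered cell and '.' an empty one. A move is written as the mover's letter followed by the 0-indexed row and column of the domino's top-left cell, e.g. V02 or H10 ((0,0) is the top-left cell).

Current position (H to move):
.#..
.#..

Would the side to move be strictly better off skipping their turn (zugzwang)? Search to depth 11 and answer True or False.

p1 H@[.#../.#..]: H02[.###/.#..]+1* H12[.#../.###]+1
p2 V@[.###/.#..]: V00[####/##..]-1*
p3 H@[####/##..]: H12[####/####]+1*
p4 V@[####/####] terminal -1; root [.#../.#..] d11
if H skipped the turn, V would face:
~ p1 V@[.#../.#..]: V00[##../##..]-1 V02[.##./.##.]+1* V03[.#.#/.#.#]+1
~ p2 H@[.##./.##.] terminal -1; root [.#../.#..] d11
compare (H): move=+1 vs pass=-1

zugzwang(.#../.#.., H) = False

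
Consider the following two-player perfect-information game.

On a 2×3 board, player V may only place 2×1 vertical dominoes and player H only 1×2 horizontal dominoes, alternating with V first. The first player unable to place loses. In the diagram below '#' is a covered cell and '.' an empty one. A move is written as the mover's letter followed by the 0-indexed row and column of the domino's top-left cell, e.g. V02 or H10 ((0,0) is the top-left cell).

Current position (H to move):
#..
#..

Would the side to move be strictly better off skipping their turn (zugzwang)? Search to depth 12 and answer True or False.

p1 H@[#../#..]: H01[###/#..]+1* H11[#../###]+1
p2 V@[###/#..] terminal -1; root [#../#..] d12
pass branch (V moves first from the same position):
  | p1 V@[#../#..]: V01[##./##.]+1* V02[#.#/#.#]+1
  | p2 H@[##./##.] terminal -1; root [#../#..] d12
H moving scores +1; H passing scores -1

zugzwang(#../#.., H) = False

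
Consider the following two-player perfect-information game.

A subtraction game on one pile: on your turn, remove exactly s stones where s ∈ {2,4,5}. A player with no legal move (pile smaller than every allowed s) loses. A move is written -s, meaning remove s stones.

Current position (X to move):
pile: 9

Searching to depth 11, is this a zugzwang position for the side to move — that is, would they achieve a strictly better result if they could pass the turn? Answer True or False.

[9] X move#1: -2:+1/7*, -4:-1/5, -5:-1/4
[7] O move#2: -2:-1/5*, -4:-1/3, -5:-1/2
[5] X move#3: -2:-1/3, -4:+1/1*, -5:+1/0
[1] end (terminal -1, O#4); searched 9 to 11
pass branch (O moves first from the same position):
  | [9] O move#1: -2:+1/7*, -4:-1/5, -5:-1/4
  | [7] X move#2: -2:-1/5*, -4:-1/3, -5:-1/2
  | [5] O move#3: -2:-1/3, -4:+1/1*, -5:+1/0
  | [1] end (terminal -1, X#4); searched 9 to 11
X moving scores +1; X passing scores -1

zugzwang(9, X) = False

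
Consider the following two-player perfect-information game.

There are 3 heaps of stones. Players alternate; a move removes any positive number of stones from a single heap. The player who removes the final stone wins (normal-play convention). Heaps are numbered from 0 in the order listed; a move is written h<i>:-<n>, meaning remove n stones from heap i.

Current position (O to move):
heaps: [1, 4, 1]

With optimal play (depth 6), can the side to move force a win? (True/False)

O winning at [(1,4,1)]: True

p1 O@[(1,4,1)]: h0:-1[(0,4,1)]-1 h1:-1[(1,3,1)]-1 h1:-2[(1,2,1)]-1 h1:-3[(1,1,1)]-1 h1:-4[(1,0,1)]+1* h2:-1[(1,4,0)]-1
p2 X@[(1,0,1)]: h0:-1[(0,0,1)]-1* h2:-1[(1,0,0)]-1
p3 O@[(0,0,1)]: h2:-1[(0,0,0)]+1*
p4 X@[(0,0,0)] terminal -1; root [(1,4,1)] d6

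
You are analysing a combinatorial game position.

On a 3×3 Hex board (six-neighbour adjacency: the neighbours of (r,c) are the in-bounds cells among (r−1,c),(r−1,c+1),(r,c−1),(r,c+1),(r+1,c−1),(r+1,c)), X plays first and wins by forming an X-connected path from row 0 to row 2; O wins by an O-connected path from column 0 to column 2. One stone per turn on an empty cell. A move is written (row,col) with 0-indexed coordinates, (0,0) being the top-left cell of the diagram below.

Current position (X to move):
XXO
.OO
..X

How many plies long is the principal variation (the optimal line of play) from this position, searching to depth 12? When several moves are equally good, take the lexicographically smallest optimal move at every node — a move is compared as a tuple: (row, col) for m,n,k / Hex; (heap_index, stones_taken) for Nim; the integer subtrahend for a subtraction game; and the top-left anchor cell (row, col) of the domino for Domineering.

p1 X@[XXO/.OO/..X]: (1,0)[XXO/XOO/..X]-1* (2,0)[XXO/.OO/X.X]-1 (2,1)[XXO/.OO/.XX]-1
p2 O@[XXO/XOO/..X]: (2,0)[XXO/XOO/O.X]+1* (2,1)[XXO/XOO/.OX]-1
p3 X@[XXO/XOO/O.X] terminal -1; root [XXO/.OO/..X] d12

PV length from [XXO/.OO/..X]: 2 plies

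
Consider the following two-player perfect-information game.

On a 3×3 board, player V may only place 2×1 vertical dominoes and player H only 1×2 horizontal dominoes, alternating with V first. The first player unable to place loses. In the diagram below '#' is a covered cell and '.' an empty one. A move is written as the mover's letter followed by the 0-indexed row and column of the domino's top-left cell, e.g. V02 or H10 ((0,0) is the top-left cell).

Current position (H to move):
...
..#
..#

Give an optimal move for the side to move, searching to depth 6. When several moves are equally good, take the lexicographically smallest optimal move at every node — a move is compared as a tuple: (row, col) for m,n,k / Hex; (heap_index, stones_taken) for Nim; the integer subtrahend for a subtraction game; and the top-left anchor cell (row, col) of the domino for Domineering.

H's best at [.../..#/..#]: H10

ply 1, H at .../..#/..# | H00=-1→##./..#/..#; H01=-1→.##/..#/..#; H10=+1→.../###/..#*; H20=-1→.../..#/###
ply 2: .../###/..# is terminal -1 (V); from .../..#/..# depth 6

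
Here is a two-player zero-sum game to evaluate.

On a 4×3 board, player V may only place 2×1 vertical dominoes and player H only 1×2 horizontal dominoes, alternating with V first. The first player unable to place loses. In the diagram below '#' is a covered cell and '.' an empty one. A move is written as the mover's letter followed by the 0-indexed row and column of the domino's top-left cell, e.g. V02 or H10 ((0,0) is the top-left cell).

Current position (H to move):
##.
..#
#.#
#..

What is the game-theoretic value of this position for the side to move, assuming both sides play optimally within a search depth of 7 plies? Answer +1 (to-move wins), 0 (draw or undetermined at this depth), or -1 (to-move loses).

value(##./..#/#.#/#.., H) = -1

ply 1, H at ##./..#/#.#/#.. | H10=-1→##./###/#.#/#..*; H31=-1→##./..#/#.#/###
ply 2, V at ##./###/#.#/#.. | V21=+1→##./###/###/##.*
ply 3: ##./###/###/##. is terminal -1 (H); from ##./..#/#.#/#.. depth 7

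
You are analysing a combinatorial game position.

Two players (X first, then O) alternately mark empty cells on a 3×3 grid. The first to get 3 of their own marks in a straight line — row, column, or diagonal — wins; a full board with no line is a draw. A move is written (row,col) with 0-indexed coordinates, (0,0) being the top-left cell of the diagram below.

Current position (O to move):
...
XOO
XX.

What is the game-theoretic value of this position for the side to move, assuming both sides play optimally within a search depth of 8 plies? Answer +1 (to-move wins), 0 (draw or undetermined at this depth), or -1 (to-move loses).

[.../XOO/XX.] O move#1: (0,0):-1/O../XOO/XX.*, (0,1):-1/.O./XOO/XX., (0,2):-1/..O/XOO/XX., (2,2):-1/.../XOO/XXO
[O../XOO/XX.] X move#2: (0,1):-1/OX./XOO/XX., (0,2):-1/O.X/XOO/XX., (2,2):+1/O../XOO/XXX*
[O../XOO/XXX] end (terminal -1, O#3); searched .../XOO/XX. to 8

value(.../XOO/XX., O) = -1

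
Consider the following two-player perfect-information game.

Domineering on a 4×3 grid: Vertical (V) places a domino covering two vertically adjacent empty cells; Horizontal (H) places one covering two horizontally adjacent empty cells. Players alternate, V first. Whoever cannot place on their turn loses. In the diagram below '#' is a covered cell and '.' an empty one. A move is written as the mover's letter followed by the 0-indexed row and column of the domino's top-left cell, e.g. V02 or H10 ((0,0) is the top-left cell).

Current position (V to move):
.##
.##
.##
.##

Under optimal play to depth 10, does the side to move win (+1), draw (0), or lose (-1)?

value(.##/.##/.##/.##, V) = +1

[.##/.##/.##/.##] V move#1: V00:+1/###/###/.##/.##*, V10:+1/.##/###/###/.##, V20:+1/.##/.##/###/###
[###/###/.##/.##] end (terminal -1, H#2); searched .##/.##/.##/.## to 10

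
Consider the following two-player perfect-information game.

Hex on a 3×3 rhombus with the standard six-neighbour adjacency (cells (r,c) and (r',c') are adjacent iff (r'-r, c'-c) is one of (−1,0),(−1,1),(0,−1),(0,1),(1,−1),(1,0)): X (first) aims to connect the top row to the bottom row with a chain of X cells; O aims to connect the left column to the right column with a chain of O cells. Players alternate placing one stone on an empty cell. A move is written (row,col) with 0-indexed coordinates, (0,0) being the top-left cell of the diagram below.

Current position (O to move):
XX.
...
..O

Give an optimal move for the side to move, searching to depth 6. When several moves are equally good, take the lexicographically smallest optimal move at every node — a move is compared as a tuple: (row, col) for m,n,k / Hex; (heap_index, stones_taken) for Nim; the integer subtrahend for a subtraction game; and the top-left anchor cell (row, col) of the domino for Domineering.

O's best at [XX./.../..O]: (1,1)

[XX./.../..O] O move#1: (0,2):-1/XXO/.../..O, (1,0):-1/XX./O../..O, (1,1):+1/XX./.O./..O*, (1,2):-1/XX./..O/..O, (2,0):+1/XX./.../O.O, (2,1):-1/XX./.../.OO
[XX./.O./..O] X move#2: (0,2):-1/XXX/.O./..O*, (1,0):-1/XX./XO./..O, (1,2):-1/XX./.OX/..O, (2,0):-1/XX./.O./X.O, (2,1):-1/XX./.O./.XO
[XXX/.O./..O] O move#3: (1,0):+1/XXX/OO./..O*, (1,2):+1/XXX/.OO/..O, (2,0):+1/XXX/.O./O.O, (2,1):+1/XXX/.O./.OO
[XXX/OO./..O] X move#4: (1,2):-1/XXX/OOX/..O*, (2,0):-1/XXX/OO./X.O, (2,1):-1/XXX/OO./.XO
[XXX/OOX/..O] O move#5: (2,0):-1/XXX/OOX/O.O, (2,1):+1/XXX/OOX/.OO*
[XXX/OOX/.OO] end (terminal -1, X#6); searched XX./.../..O to 6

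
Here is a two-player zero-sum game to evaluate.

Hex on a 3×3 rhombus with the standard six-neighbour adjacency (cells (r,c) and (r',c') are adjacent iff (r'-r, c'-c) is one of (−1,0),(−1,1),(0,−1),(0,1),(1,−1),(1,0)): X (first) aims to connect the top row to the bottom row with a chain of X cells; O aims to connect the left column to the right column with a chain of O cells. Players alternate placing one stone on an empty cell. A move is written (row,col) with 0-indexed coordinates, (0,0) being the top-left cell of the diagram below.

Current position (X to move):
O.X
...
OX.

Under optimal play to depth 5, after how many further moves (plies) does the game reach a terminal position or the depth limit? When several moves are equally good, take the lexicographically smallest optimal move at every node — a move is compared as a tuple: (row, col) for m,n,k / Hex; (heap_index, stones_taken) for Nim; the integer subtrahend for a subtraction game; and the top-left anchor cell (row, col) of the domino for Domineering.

[O.X/.../OX.] X move#1: (0,1):+1/OXX/.../OX.*, (1,0):+1/O.X/X../OX., (1,1):+1/O.X/.X./OX., (1,2):+1/O.X/..X/OX., (2,2):+1/O.X/.../OXX
[OXX/.../OX.] O move#2: (1,0):-1/OXX/O../OX.*, (1,1):-1/OXX/.O./OX., (1,2):-1/OXX/..O/OX., (2,2):-1/OXX/.../OXO
[OXX/O../OX.] X move#3: (1,1):+1/OXX/OX./OX.*, (1,2):+1/OXX/O.X/OX., (2,2):+1/OXX/O../OXX
[OXX/OX./OX.] end (terminal -1, O#4); searched O.X/.../OX. to 5

PV length from [O.X/.../OX.]: 3 plies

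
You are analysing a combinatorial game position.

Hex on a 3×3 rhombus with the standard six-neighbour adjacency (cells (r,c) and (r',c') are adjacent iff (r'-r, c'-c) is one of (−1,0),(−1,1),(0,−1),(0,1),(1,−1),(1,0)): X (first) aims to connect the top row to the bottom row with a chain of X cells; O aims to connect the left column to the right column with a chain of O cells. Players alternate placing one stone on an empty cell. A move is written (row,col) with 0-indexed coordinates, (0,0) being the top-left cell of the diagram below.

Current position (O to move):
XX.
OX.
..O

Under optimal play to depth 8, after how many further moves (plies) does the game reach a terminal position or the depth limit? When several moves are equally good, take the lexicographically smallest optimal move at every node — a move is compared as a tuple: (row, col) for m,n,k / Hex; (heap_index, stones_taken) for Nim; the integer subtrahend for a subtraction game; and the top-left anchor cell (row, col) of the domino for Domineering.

[XX./OX./..O] O move#1: (0,2):-1/XXO/OX./..O*, (1,2):-1/XX./OXO/..O, (2,0):-1/XX./OX./O.O, (2,1):-1/XX./OX./.OO
[XXO/OX./..O] X move#2: (1,2):+1/XXO/OXX/..O*, (2,0):+1/XXO/OX./X.O, (2,1):+1/XXO/OX./.XO
[XXO/OXX/..O] O move#3: (2,0):-1/XXO/OXX/O.O*, (2,1):-1/XXO/OXX/.OO
[XXO/OXX/O.O] X move#4: (2,1):+1/XXO/OXX/OXO*
[XXO/OXX/OXO] end (terminal -1, O#5); searched XX./OX./..O to 8

PV length from [XX./OX./..O]: 4 plies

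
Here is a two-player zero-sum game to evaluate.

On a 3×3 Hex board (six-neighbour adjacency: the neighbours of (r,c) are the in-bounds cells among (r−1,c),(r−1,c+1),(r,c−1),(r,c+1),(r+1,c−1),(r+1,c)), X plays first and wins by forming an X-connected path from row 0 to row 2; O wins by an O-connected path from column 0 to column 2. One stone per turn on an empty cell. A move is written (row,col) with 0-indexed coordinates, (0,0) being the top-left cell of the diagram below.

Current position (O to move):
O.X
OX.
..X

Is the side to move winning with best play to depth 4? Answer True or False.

O winning at [O.X/OX./..X]: False

ply 1, O at O.X/OX./..X | (0,1)=-1→OOX/OX./..X*; (1,2)=-1→O.X/OXO/..X; (2,0)=-1→O.X/OX./O.X; (2,1)=-1→O.X/OX./.OX
ply 2, X at OOX/OX./..X | (1,2)=+1→OOX/OXX/..X*; (2,0)=+1→OOX/OX./X.X; (2,1)=+1→OOX/OX./.XX
ply 3: OOX/OXX/..X is terminal -1 (O); from O.X/OX./..X depth 4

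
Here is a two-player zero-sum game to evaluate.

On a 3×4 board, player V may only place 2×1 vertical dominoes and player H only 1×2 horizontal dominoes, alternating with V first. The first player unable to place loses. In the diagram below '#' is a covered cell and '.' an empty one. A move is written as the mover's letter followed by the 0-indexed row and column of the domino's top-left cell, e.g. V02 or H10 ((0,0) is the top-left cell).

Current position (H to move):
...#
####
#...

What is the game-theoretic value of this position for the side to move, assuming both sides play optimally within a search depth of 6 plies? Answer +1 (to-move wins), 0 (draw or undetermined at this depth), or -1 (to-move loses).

value(...#/####/#..., H) = +1

ply 1, H at ...#/####/#... | H00=+1→##.#/####/#...*; H01=+1→.###/####/#...; H21=+1→...#/####/###.; H22=+1→...#/####/#.##
ply 2: ##.#/####/#... is terminal -1 (V); from ...#/####/#... depth 6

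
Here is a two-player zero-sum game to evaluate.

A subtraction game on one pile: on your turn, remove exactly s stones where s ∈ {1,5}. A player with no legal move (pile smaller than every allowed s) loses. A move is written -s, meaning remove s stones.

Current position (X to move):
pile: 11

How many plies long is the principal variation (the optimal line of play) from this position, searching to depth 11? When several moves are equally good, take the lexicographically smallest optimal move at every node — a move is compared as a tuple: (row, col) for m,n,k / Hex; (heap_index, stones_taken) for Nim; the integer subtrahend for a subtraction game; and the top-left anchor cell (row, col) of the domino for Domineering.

PV length from [11]: 11 plies

[11] X move#1: -1:+1/10*, -5:+1/6
[10] O move#2: -1:-1/9*, -5:-1/5
[9] X move#3: -1:+1/8*, -5:+1/4
[8] O move#4: -1:-1/7*, -5:-1/3
[7] X move#5: -1:+1/6*, -5:+1/2
[6] O move#6: -1:-1/5*, -5:-1/1
[5] X move#7: -1:+1/4*, -5:+1/0
[4] O move#8: -1:-1/3*
[3] X move#9: -1:+1/2*
[2] O move#10: -1:-1/1*
[1] X move#11: -1:+1/0*
[0] end (terminal -1, O#12); searched 11 to 11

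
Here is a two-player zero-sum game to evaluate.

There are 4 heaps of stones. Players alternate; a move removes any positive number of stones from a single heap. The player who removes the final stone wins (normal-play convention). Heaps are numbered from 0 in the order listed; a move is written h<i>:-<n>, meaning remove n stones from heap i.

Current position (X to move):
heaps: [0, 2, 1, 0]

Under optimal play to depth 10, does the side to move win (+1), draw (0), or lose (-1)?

value((0,2,1,0), X) = +1

[(0,2,1,0)] X move#1: h1:-1:+1/(0,1,1,0)*, h1:-2:-1/(0,0,1,0), h2:-1:-1/(0,2,0,0)
[(0,1,1,0)] O move#2: h1:-1:-1/(0,0,1,0)*, h2:-1:-1/(0,1,0,0)
[(0,0,1,0)] X move#3: h2:-1:+1/(0,0,0,0)*
[(0,0,0,0)] end (terminal -1, O#4); searched (0,2,1,0) to 10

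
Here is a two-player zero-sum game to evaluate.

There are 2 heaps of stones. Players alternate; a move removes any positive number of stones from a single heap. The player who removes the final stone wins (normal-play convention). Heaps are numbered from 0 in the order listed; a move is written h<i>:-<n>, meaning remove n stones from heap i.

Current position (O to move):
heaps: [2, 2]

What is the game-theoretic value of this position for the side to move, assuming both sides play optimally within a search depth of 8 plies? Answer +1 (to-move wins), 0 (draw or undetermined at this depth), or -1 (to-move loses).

value((2,2), O) = -1

ply 1, O at (2,2) | h0:-1=-1→(1,2)*; h0:-2=-1→(0,2); h1:-1=-1→(2,1); h1:-2=-1→(2,0)
ply 2, X at (1,2) | h0:-1=-1→(0,2); h1:-1=+1→(1,1)*; h1:-2=-1→(1,0)
ply 3, O at (1,1) | h0:-1=-1→(0,1)*; h1:-1=-1→(1,0)
ply 4, X at (0,1) | h1:-1=+1→(0,0)*
ply 5: (0,0) is terminal -1 (O); from (2,2) depth 8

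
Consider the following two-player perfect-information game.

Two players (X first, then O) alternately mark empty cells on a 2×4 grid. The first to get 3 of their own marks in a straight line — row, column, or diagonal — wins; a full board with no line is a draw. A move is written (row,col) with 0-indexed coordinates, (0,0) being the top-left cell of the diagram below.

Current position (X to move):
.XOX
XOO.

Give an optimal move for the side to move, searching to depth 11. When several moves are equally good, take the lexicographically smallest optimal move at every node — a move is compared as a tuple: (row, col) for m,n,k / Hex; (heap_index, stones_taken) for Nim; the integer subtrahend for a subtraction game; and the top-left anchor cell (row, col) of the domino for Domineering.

X's best at [.XOX/XOO.]: (1,3)

[.XOX/XOO.] X move#1: (0,0):-1/XXOX/XOO., (1,3):+0/.XOX/XOOX*
[.XOX/XOOX] O move#2: (0,0):+0/OXOX/XOOX*
[OXOX/XOOX] end (terminal +0, X#3); searched .XOX/XOO. to 11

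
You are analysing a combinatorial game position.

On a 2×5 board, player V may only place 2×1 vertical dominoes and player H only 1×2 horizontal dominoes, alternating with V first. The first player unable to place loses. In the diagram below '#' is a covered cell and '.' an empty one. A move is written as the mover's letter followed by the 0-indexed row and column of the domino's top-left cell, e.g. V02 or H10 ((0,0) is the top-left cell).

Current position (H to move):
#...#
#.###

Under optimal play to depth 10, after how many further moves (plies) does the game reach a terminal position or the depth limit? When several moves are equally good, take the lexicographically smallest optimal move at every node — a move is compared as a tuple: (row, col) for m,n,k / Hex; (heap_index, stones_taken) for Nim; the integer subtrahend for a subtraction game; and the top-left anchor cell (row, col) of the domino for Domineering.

[#...#/#.###] H move#1: H01:+1/###.#/#.###*, H02:-1/#.###/#.###
[###.#/#.###] end (terminal -1, V#2); searched #...#/#.### to 10

PV length from [#...#/#.###]: 1 ply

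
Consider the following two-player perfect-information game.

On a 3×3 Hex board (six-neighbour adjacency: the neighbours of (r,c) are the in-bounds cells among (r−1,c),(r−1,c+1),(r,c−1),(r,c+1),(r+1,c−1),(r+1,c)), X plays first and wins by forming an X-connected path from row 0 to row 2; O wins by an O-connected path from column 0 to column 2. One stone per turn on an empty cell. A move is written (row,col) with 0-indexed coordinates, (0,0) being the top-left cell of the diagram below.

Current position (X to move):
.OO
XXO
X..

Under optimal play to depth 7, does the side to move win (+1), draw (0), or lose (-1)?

p1 X@[.OO/XXO/X..]: (0,0)[XOO/XXO/X..]+1* (2,1)[.OO/XXO/XX.]-1 (2,2)[.OO/XXO/X.X]-1
p2 O@[XOO/XXO/X..] terminal -1; root [.OO/XXO/X..] d7

value(.OO/XXO/X.., X) = +1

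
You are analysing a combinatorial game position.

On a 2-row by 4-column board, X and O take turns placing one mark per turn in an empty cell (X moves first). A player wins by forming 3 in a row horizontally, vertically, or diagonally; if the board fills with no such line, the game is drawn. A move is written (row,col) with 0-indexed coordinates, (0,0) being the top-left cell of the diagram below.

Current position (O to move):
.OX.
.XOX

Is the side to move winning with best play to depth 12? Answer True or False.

O winning at [.OX./.XOX]: False

ply 1, O at .OX./.XOX | (0,0)=+0→OOX./.XOX*; (0,3)=+0→.OXO/.XOX; (1,0)=+0→.OX./OXOX
ply 2, X at OOX./.XOX | (0,3)=+0→OOXX/.XOX*; (1,0)=+0→OOX./XXOX
ply 3, O at OOXX/.XOX | (1,0)=+0→OOXX/OXOX*
ply 4: OOXX/OXOX is terminal +0 (X); from .OX./.XOX depth 12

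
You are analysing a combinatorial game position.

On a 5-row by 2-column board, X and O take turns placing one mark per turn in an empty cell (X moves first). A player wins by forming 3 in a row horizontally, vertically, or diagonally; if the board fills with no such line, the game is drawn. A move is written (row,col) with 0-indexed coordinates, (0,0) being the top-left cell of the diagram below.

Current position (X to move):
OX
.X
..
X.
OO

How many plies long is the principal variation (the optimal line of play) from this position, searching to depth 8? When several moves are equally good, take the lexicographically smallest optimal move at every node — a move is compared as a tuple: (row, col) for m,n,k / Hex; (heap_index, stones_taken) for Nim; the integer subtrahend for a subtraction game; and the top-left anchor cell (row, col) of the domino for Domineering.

PV length from [OX/.X/../X./OO]: 3 plies

[OX/.X/../X./OO] X move#1: (1,0):+1/OX/XX/../X./OO*, (2,0):+1/OX/.X/X./X./OO, (2,1):+1/OX/.X/.X/X./OO, (3,1):+0/OX/.X/../XX/OO
[OX/XX/../X./OO] O move#2: (2,0):-1/OX/XX/O./X./OO*, (2,1):-1/OX/XX/.O/X./OO, (3,1):-1/OX/XX/../XO/OO
[OX/XX/O./X./OO] X move#3: (2,1):+1/OX/XX/OX/X./OO*, (3,1):+0/OX/XX/O./XX/OO
[OX/XX/OX/X./OO] end (terminal -1, O#4); searched OX/.X/../X./OO to 8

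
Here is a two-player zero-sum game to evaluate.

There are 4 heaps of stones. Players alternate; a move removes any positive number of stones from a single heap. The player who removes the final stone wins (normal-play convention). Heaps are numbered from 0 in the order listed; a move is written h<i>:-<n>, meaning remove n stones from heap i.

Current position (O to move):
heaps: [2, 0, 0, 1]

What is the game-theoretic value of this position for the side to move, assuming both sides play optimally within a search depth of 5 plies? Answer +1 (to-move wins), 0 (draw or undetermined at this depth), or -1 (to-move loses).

ply 1, O at (2,0,0,1) | h0:-1=+1→(1,0,0,1)*; h0:-2=-1→(0,0,0,1); h3:-1=-1→(2,0,0,0)
ply 2, X at (1,0,0,1) | h0:-1=-1→(0,0,0,1)*; h3:-1=-1→(1,0,0,0)
ply 3, O at (0,0,0,1) | h3:-1=+1→(0,0,0,0)*
ply 4: (0,0,0,0) is terminal -1 (X); from (2,0,0,1) depth 5

value((2,0,0,1), O) = +1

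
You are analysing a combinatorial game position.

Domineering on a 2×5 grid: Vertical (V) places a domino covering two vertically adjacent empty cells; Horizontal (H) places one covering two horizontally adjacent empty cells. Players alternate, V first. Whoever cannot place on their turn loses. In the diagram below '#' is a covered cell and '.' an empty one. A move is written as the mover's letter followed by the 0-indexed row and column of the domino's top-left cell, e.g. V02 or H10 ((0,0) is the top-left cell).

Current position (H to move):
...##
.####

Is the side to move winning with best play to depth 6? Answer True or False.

ply 1, H at ...##/.#### | H00=+1→##.##/.####*; H01=-1→.####/.####
ply 2: ##.##/.#### is terminal -1 (V); from ...##/.#### depth 6

H winning at [...##/.####]: True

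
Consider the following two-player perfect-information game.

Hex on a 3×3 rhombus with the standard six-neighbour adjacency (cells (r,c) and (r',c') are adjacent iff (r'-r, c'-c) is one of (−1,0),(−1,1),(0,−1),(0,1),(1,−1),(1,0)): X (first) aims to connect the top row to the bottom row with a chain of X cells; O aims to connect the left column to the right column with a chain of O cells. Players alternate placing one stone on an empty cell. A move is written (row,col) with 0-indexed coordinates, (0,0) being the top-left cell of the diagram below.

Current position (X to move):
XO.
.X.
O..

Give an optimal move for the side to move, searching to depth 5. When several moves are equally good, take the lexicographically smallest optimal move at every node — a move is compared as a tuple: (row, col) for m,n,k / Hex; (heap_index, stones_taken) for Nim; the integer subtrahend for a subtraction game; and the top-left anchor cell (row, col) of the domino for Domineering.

[XO./.X./O..] X move#1: (0,2):-1/XOX/.X./O.., (1,0):-1/XO./XX./O.., (1,2):+1/XO./.XX/O..*, (2,1):+1/XO./.X./OX., (2,2):+1/XO./.X./O.X
[XO./.XX/O..] O move#2: (0,2):-1/XOO/.XX/O..*, (1,0):-1/XO./OXX/O.., (2,1):-1/XO./.XX/OO., (2,2):-1/XO./.XX/O.O
[XOO/.XX/O..] X move#3: (1,0):+1/XOO/XXX/O..*, (2,1):-1/XOO/.XX/OX., (2,2):-1/XOO/.XX/O.X
[XOO/XXX/O..] O move#4: (2,1):-1/XOO/XXX/OO.*, (2,2):-1/XOO/XXX/O.O
[XOO/XXX/OO.] X move#5: (2,2):+1/XOO/XXX/OOX*
[XOO/XXX/OOX] end (terminal -1, O#6); searched XO./.X./O.. to 5

X's best at [XO./.X./O..]: (1,2)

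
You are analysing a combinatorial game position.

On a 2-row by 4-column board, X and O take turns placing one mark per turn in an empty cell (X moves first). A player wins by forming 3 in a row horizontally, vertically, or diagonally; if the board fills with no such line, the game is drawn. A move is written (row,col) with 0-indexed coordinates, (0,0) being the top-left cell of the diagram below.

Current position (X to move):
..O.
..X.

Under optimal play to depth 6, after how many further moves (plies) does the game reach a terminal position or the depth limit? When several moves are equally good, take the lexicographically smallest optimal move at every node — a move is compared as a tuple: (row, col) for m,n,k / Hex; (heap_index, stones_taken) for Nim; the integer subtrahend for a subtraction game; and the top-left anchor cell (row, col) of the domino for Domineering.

PV length from [..O./..X.]: 5 plies

ply 1, X at ..O./..X. | (0,0)=+0→X.O./..X.; (0,1)=+0→.XO./..X.; (0,3)=+0→..OX/..X.; (1,0)=+0→..O./X.X.; (1,1)=+1→..O./.XX.*; (1,3)=+0→..O./..XX
ply 2, O at ..O./.XX. | (0,0)=-1→O.O./.XX.*; (0,1)=-1→.OO./.XX.; (0,3)=-1→..OO/.XX.; (1,0)=-1→..O./OXX.; (1,3)=-1→..O./.XXO
ply 3, X at O.O./.XX. | (0,1)=+1→OXO./.XX.*; (0,3)=-1→O.OX/.XX.; (1,0)=+1→O.O./XXX.; (1,3)=+1→O.O./.XXX
ply 4, O at OXO./.XX. | (0,3)=-1→OXOO/.XX.*; (1,0)=-1→OXO./OXX.; (1,3)=-1→OXO./.XXO
ply 5, X at OXOO/.XX. | (1,0)=+1→OXOO/XXX.*; (1,3)=+1→OXOO/.XXX
ply 6: OXOO/XXX. is terminal -1 (O); from ..O./..X. depth 6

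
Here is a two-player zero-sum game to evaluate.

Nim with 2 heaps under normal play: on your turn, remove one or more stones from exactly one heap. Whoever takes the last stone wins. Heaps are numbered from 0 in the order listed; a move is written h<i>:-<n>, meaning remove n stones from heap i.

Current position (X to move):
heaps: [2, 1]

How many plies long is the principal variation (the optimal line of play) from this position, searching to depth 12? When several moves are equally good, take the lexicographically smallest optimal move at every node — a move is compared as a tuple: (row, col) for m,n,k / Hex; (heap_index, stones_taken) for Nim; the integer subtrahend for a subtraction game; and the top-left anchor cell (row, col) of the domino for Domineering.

[(2,1)] X move#1: h0:-1:+1/(1,1)*, h0:-2:-1/(0,1), h1:-1:-1/(2,0)
[(1,1)] O move#2: h0:-1:-1/(0,1)*, h1:-1:-1/(1,0)
[(0,1)] X move#3: h1:-1:+1/(0,0)*
[(0,0)] end (terminal -1, O#4); searched (2,1) to 12

PV length from [(2,1)]: 3 plies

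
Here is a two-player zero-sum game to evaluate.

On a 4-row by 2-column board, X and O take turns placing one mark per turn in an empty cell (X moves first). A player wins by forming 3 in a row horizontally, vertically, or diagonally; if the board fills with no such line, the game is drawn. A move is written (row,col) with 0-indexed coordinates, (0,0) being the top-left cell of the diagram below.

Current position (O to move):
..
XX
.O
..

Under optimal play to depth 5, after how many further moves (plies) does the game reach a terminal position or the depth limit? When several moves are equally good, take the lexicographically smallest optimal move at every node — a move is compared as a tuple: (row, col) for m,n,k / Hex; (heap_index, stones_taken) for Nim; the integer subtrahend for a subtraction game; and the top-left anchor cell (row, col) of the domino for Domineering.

p1 O@[../XX/.O/..]: (0,0)[O./XX/.O/..]+0* (0,1)[.O/XX/.O/..]-1 (2,0)[../XX/OO/..]+0 (3,0)[../XX/.O/O.]+0 (3,1)[../XX/.O/.O]-1
p2 X@[O./XX/.O/..]: (0,1)[OX/XX/.O/..]+0* (2,0)[O./XX/XO/..]+0 (3,0)[O./XX/.O/X.]+0 (3,1)[O./XX/.O/.X]+0
p3 O@[OX/XX/.O/..]: (2,0)[OX/XX/OO/..]+0* (3,0)[OX/XX/.O/O.]+0 (3,1)[OX/XX/.O/.O]+0
p4 X@[OX/XX/OO/..]: (3,0)[OX/XX/OO/X.]+0* (3,1)[OX/XX/OO/.X]+0
p5 O@[OX/XX/OO/X.]: (3,1)[OX/XX/OO/XO]+0*
p6 X@[OX/XX/OO/XO] terminal +0; root [../XX/.O/..] d5

PV length from [../XX/.O/..]: 5 plies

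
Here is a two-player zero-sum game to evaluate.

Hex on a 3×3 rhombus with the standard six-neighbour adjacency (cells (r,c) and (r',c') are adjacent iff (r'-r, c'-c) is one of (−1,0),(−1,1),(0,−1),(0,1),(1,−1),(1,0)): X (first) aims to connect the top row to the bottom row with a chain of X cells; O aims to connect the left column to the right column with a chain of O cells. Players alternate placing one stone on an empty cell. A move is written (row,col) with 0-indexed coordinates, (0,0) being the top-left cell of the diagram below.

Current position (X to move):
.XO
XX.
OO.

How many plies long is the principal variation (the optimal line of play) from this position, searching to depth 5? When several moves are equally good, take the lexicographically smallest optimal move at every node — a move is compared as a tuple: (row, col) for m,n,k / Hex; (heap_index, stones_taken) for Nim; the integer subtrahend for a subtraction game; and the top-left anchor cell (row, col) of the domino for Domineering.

[.XO/XX./OO.] X move#1: (0,0):-1/XXO/XX./OO.*, (1,2):-1/.XO/XXX/OO., (2,2):-1/.XO/XX./OOX
[XXO/XX./OO.] O move#2: (1,2):+1/XXO/XXO/OO.*, (2,2):+1/XXO/XX./OOO
[XXO/XXO/OO.] end (terminal -1, X#3); searched .XO/XX./OO. to 5

PV length from [.XO/XX./OO.]: 2 plies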